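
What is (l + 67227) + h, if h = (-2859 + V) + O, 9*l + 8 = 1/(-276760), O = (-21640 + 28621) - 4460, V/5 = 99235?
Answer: 155833346631/276760 ≈ 5.6306e+5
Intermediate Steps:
V = 496175 (V = 5*99235 = 496175)
O = 2521 (O = 6981 - 4460 = 2521)
l = -246009/276760 (l = -8/9 + (1/9)/(-276760) = -8/9 + (1/9)*(-1/276760) = -8/9 - 1/2490840 = -246009/276760 ≈ -0.88889)
h = 495837 (h = (-2859 + 496175) + 2521 = 493316 + 2521 = 495837)
(l + 67227) + h = (-246009/276760 + 67227) + 495837 = 18605498511/276760 + 495837 = 155833346631/276760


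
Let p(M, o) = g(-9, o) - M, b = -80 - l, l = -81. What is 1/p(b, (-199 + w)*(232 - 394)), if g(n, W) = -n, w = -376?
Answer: ⅛ ≈ 0.12500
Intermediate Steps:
b = 1 (b = -80 - 1*(-81) = -80 + 81 = 1)
p(M, o) = 9 - M (p(M, o) = -1*(-9) - M = 9 - M)
1/p(b, (-199 + w)*(232 - 394)) = 1/(9 - 1*1) = 1/(9 - 1) = 1/8 = ⅛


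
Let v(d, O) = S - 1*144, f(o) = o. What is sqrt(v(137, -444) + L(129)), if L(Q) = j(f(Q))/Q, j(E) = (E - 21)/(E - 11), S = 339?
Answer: sqrt(1255137621)/2537 ≈ 13.964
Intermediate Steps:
j(E) = (-21 + E)/(-11 + E)
v(d, O) = 195 (v(d, O) = 339 - 1*144 = 339 - 144 = 195)
L(Q) = (-21 + Q)/(Q*(-11 + Q)) (L(Q) = ((-21 + Q)/(-11 + Q))/Q = (-21 + Q)/(Q*(-11 + Q)))
sqrt(v(137, -444) + L(129)) = sqrt(195 + (-21 + 129)/(129*(-11 + 129))) = sqrt(195 + (1/129)*108/118) = sqrt(195 + (1/129)*(1/118)*108) = sqrt(195 + 18/2537) = sqrt(494733/2537) = sqrt(1255137621)/2537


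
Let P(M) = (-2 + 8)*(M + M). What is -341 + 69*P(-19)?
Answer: -16073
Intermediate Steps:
P(M) = 12*M (P(M) = 6*(2*M) = 12*M)
-341 + 69*P(-19) = -341 + 69*(12*(-19)) = -341 + 69*(-228) = -341 - 15732 = -16073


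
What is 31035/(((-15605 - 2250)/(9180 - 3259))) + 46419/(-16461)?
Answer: -201711541172/19594077 ≈ -10295.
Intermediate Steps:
31035/(((-15605 - 2250)/(9180 - 3259))) + 46419/(-16461) = 31035/((-17855/5921)) + 46419*(-1/16461) = 31035/((-17855*1/5921)) - 15473/5487 = 31035/(-17855/5921) - 15473/5487 = 31035*(-5921/17855) - 15473/5487 = -36751647/3571 - 15473/5487 = -201711541172/19594077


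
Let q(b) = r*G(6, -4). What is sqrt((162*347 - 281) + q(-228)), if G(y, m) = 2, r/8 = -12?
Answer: sqrt(55741) ≈ 236.10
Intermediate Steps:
r = -96 (r = 8*(-12) = -96)
q(b) = -192 (q(b) = -96*2 = -192)
sqrt((162*347 - 281) + q(-228)) = sqrt((162*347 - 281) - 192) = sqrt((56214 - 281) - 192) = sqrt(55933 - 192) = sqrt(55741)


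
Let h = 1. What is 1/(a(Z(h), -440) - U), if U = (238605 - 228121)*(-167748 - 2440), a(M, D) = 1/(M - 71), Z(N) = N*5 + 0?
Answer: 66/117760565471 ≈ 5.6046e-10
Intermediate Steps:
Z(N) = 5*N (Z(N) = 5*N + 0 = 5*N)
a(M, D) = 1/(-71 + M)
U = -1784250992 (U = 10484*(-170188) = -1784250992)
1/(a(Z(h), -440) - U) = 1/(1/(-71 + 5*1) - 1*(-1784250992)) = 1/(1/(-71 + 5) + 1784250992) = 1/(1/(-66) + 1784250992) = 1/(-1/66 + 1784250992) = 1/(117760565471/66) = 66/117760565471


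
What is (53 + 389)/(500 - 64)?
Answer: 221/218 ≈ 1.0138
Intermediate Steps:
(53 + 389)/(500 - 64) = 442/436 = 442*(1/436) = 221/218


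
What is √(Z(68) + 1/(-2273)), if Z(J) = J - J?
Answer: I*√2273/2273 ≈ 0.020975*I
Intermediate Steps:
Z(J) = 0
√(Z(68) + 1/(-2273)) = √(0 + 1/(-2273)) = √(0 - 1/2273) = √(-1/2273) = I*√2273/2273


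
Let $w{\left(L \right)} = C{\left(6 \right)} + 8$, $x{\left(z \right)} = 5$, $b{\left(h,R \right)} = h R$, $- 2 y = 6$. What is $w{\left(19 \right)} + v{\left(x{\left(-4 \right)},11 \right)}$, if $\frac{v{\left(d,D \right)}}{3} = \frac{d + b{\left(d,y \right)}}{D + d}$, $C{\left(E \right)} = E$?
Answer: $\frac{97}{8} \approx 12.125$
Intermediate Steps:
$y = -3$ ($y = \left(- \frac{1}{2}\right) 6 = -3$)
$b{\left(h,R \right)} = R h$
$w{\left(L \right)} = 14$ ($w{\left(L \right)} = 6 + 8 = 14$)
$v{\left(d,D \right)} = - \frac{6 d}{D + d}$ ($v{\left(d,D \right)} = 3 \frac{d - 3 d}{D + d} = 3 \frac{\left(-2\right) d}{D + d} = 3 \left(- \frac{2 d}{D + d}\right) = - \frac{6 d}{D + d}$)
$w{\left(19 \right)} + v{\left(x{\left(-4 \right)},11 \right)} = 14 - \frac{30}{11 + 5} = 14 - \frac{30}{16} = 14 - 30 \cdot \frac{1}{16} = 14 - \frac{15}{8} = \frac{97}{8}$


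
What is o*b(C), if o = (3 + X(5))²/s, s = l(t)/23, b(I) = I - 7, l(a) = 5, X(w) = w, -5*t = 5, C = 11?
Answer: 5888/5 ≈ 1177.6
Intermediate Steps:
t = -1 (t = -⅕*5 = -1)
b(I) = -7 + I
s = 5/23 ≈ 0.21739
o = 1472/5 (o = (3 + 5)²/(5/23) = 8²*(23/5) = 64*(23/5) = 1472/5 ≈ 294.40)
o*b(C) = 1472*(-7 + 11)/5 = (1472/5)*4 = 5888/5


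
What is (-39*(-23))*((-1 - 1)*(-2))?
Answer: 3588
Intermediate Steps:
(-39*(-23))*((-1 - 1)*(-2)) = 897*(-2*(-2)) = 897*4 = 3588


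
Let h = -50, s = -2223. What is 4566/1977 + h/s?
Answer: 3416356/1464957 ≈ 2.3321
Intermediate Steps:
4566/1977 + h/s = 4566/1977 - 50/(-2223) = 4566*(1/1977) - 50*(-1/2223) = 1522/659 + 50/2223 = 3416356/1464957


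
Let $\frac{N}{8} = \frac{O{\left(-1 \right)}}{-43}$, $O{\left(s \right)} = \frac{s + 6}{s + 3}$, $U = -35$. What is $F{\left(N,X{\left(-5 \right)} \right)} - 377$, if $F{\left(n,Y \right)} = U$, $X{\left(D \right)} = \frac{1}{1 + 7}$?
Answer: $-412$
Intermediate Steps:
$O{\left(s \right)} = \frac{6 + s}{3 + s}$
$N = - \frac{20}{43}$ ($N = 8 \frac{\frac{1}{3 - 1} \left(6 - 1\right)}{-43} = 8 \cdot \frac{1}{2} \cdot 5 \left(- \frac{1}{43}\right) = 8 \cdot \frac{5}{2} \left(- \frac{1}{43}\right) = 8 \left(- \frac{5}{86}\right) = - \frac{20}{43} \approx -0.46512$)
$X{\left(D \right)} = \frac{1}{8}$
$F{\left(n,Y \right)} = -35$
$F{\left(N,X{\left(-5 \right)} \right)} - 377 = -35 - 377 = -412$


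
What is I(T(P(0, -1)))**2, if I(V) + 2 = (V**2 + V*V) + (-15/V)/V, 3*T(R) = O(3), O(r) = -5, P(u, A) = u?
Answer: 6889/2025 ≈ 3.4020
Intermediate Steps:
T(R) = -5/3 (T(R) = (1/3)*(-5) = -5/3)
I(V) = -2 - 15/V**2 + 2*V**2 (I(V) = -2 + ((V**2 + V*V) + (-15/V)/V) = -2 + ((V**2 + V**2) - 15/V**2) = -2 + (2*V**2 - 15/V**2) = -2 + (-15/V**2 + 2*V**2) = -2 - 15/V**2 + 2*V**2)
I(T(P(0, -1)))**2 = (-2 - 15/(-5/3)**2 + 2*(-5/3)**2)**2 = (-2 - 15*9/25 + 2*(25/9))**2 = (-2 - 27/5 + 50/9)**2 = (-83/45)**2 = 6889/2025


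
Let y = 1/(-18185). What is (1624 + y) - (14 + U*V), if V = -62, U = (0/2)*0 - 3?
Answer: 25895439/18185 ≈ 1424.0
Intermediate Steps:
U = -3 (U = (0*(½))*0 - 3 = 0*0 - 3 = 0 - 3 = -3)
y = -1/18185 ≈ -5.4990e-5
(1624 + y) - (14 + U*V) = (1624 - 1/18185) - (14 - 3*(-62)) = 29532439/18185 - (14 + 186) = 29532439/18185 - 1*200 = 29532439/18185 - 200 = 25895439/18185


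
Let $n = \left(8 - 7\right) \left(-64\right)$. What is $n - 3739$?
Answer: $-3803$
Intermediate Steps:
$n = -64$ ($n = \left(8 - 7\right) \left(-64\right) = 1 \left(-64\right) = -64$)
$n - 3739 = -64 - 3739 = -3803$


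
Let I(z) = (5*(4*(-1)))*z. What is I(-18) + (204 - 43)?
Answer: 521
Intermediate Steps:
I(z) = -20*z (I(z) = (5*(-4))*z = -20*z)
I(-18) + (204 - 43) = -20*(-18) + (204 - 43) = 360 + 161 = 521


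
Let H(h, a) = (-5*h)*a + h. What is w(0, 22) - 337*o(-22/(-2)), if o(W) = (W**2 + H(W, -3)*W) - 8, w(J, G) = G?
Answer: -690491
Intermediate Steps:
H(h, a) = h - 5*a*h (H(h, a) = -5*a*h + h = h - 5*a*h)
o(W) = -8 + 17*W**2 (o(W) = (W**2 + (W*(1 - 5*(-3)))*W) - 8 = (W**2 + (W*(1 + 15))*W) - 8 = (W**2 + (W*16)*W) - 8 = (W**2 + (16*W)*W) - 8 = (W**2 + 16*W**2) - 8 = 17*W**2 - 8 = -8 + 17*W**2)
w(0, 22) - 337*o(-22/(-2)) = 22 - 337*(-8 + 17*(-22/(-2))**2) = 22 - 337*(-8 + 17*(-22*(-1/2))**2) = 22 - 337*(-8 + 17*11**2) = 22 - 337*(-8 + 17*121) = 22 - 337*(-8 + 2057) = 22 - 337*2049 = 22 - 690513 = -690491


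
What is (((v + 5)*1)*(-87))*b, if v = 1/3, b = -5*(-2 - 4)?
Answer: -13920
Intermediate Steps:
b = 30 (b = -5*(-6) = 30)
v = 1/3 (v = 1*(1/3) = 1/3 ≈ 0.33333)
(((v + 5)*1)*(-87))*b = (((1/3 + 5)*1)*(-87))*30 = (((16/3)*1)*(-87))*30 = ((16/3)*(-87))*30 = -464*30 = -13920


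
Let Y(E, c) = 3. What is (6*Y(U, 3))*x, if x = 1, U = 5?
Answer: 18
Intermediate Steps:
(6*Y(U, 3))*x = (6*3)*1 = 18*1 = 18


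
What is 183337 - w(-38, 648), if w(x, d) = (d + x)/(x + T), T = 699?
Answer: 121185147/661 ≈ 1.8334e+5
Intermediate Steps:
w(x, d) = (d + x)/(699 + x) (w(x, d) = (d + x)/(x + 699) = (d + x)/(699 + x))
183337 - w(-38, 648) = 183337 - (648 - 38)/(699 - 38) = 183337 - 610/661 = 121185147/661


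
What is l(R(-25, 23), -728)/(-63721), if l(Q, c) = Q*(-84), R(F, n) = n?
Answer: 276/9103 ≈ 0.030320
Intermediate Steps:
l(Q, c) = -84*Q
l(R(-25, 23), -728)/(-63721) = -84*23/(-63721) = -1932*(-1/63721) = 276/9103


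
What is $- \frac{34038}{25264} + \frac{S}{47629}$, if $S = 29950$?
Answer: $- \frac{432269551}{601649528} \approx -0.71847$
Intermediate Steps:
$- \frac{34038}{25264} + \frac{S}{47629} = - \frac{34038}{25264} + \frac{29950}{47629} = \left(-34038\right) \frac{1}{25264} + 29950 \cdot \frac{1}{47629} = - \frac{17019}{12632} + \frac{29950}{47629} = - \frac{432269551}{601649528}$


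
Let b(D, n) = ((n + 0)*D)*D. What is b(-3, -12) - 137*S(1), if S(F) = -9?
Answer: 1125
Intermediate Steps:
b(D, n) = n*D² (b(D, n) = (n*D)*D = (D*n)*D = n*D²)
b(-3, -12) - 137*S(1) = -12*(-3)² - 137*(-9) = -12*9 + 1233 = -108 + 1233 = 1125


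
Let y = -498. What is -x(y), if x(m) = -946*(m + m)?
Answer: -942216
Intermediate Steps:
x(m) = -1892*m
-x(y) = -(-1892)*(-498) = -1*942216 = -942216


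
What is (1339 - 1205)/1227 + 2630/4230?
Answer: 126461/173007 ≈ 0.73096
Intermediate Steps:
(1339 - 1205)/1227 + 2630/4230 = 134*(1/1227) + 2630*(1/4230) = 134/1227 + 263/423 = 126461/173007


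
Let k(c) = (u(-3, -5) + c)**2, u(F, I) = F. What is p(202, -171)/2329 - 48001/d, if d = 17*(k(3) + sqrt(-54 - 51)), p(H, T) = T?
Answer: -171/2329 + 48001*I*sqrt(105)/1785 ≈ -0.073422 + 275.55*I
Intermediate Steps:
k(c) = (-3 + c)**2
d = 17*I*sqrt(105) (d = 17*((-3 + 3)**2 + sqrt(-54 - 51)) = 17*(0**2 + sqrt(-105)) = 17*(0 + I*sqrt(105)) = 17*(I*sqrt(105)) = 17*I*sqrt(105) ≈ 174.2*I)
p(202, -171)/2329 - 48001/d = -171/2329 - 48001*(-I*sqrt(105)/1785) = -171*1/2329 - (-48001)*I*sqrt(105)/1785 = -171/2329 + 48001*I*sqrt(105)/1785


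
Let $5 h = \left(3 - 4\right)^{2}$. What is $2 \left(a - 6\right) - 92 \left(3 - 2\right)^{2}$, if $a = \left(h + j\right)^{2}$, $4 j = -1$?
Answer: $- \frac{20799}{200} \approx -103.99$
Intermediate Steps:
$h = \frac{1}{5}$ ($h = \frac{\left(3 - 4\right)^{2}}{5} = \frac{\left(-1\right)^{2}}{5} = \frac{1}{5} \cdot 1 = \frac{1}{5} \approx 0.2$)
$j = - \frac{1}{4}$ ($j = \frac{1}{4} \left(-1\right) = - \frac{1}{4} \approx -0.25$)
$a = \frac{1}{400}$ ($a = \left(\frac{1}{5} - \frac{1}{4}\right)^{2} = \left(- \frac{1}{20}\right)^{2} = \frac{1}{400} \approx 0.0025$)
$2 \left(a - 6\right) - 92 \left(3 - 2\right)^{2} = 2 \left(\frac{1}{400} - 6\right) - 92 \left(3 - 2\right)^{2} = 2 \left(- \frac{2399}{400}\right) - 92 \cdot 1^{2} = - \frac{2399}{200} - 92 = - \frac{20799}{200}$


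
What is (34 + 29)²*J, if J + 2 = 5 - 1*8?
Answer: -19845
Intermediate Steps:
J = -5 (J = -2 + (5 - 1*8) = -2 + (5 - 8) = -2 - 3 = -5)
(34 + 29)²*J = (34 + 29)²*(-5) = 63²*(-5) = 3969*(-5) = -19845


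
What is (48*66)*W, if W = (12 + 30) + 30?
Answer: 228096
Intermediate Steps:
W = 72 (W = 42 + 30 = 72)
(48*66)*W = (48*66)*72 = 3168*72 = 228096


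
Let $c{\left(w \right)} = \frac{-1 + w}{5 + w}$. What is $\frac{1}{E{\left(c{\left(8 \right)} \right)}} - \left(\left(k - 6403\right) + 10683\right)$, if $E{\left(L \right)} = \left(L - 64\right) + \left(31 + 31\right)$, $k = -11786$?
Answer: $\frac{142601}{19} \approx 7505.3$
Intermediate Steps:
$c{\left(w \right)} = \frac{-1 + w}{5 + w}$
$E{\left(L \right)} = -2 + L$ ($E{\left(L \right)} = \left(-64 + L\right) + 62 = -2 + L$)
$\frac{1}{E{\left(c{\left(8 \right)} \right)}} - \left(\left(k - 6403\right) + 10683\right) = \frac{1}{-2 + \frac{-1 + 8}{5 + 8}} - \left(\left(-11786 - 6403\right) + 10683\right) = \frac{1}{-2 + \frac{1}{13} \cdot 7} - \left(-18189 + 10683\right) = \frac{1}{-2 + \frac{1}{13} \cdot 7} - -7506 = \frac{1}{-2 + \frac{7}{13}} + 7506 = \frac{1}{- \frac{19}{13}} + 7506 = - \frac{13}{19} + 7506 = \frac{142601}{19}$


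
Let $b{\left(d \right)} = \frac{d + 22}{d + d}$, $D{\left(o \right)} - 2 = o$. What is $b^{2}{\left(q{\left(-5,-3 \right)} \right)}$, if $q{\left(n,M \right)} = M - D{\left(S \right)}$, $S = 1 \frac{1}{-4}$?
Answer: $\frac{4761}{1444} \approx 3.2971$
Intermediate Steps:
$S = - \frac{1}{4}$ ($S = 1 \left(- \frac{1}{4}\right) = - \frac{1}{4} \approx -0.25$)
$D{\left(o \right)} = 2 + o$
$q{\left(n,M \right)} = - \frac{7}{4} + M$ ($q{\left(n,M \right)} = M - \left(2 - \frac{1}{4}\right) = M - \frac{7}{4} = - \frac{7}{4} + M$)
$b{\left(d \right)} = \frac{22 + d}{2 d}$
$b^{2}{\left(q{\left(-5,-3 \right)} \right)} = \left(\frac{22 - \frac{19}{4}}{2 \left(- \frac{7}{4} - 3\right)}\right)^{2} = \left(\frac{22 - \frac{19}{4}}{2 \left(- \frac{19}{4}\right)}\right)^{2} = \left(\frac{1}{2} \left(- \frac{4}{19}\right) \frac{69}{4}\right)^{2} = \left(- \frac{69}{38}\right)^{2} = \frac{4761}{1444}$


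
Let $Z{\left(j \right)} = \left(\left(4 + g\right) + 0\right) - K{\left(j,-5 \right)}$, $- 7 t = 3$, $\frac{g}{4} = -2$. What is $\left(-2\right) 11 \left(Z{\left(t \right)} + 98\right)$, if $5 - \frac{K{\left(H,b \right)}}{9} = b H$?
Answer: $- \frac{10516}{7} \approx -1502.3$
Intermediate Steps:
$g = -8$ ($g = 4 \left(-2\right) = -8$)
$t = - \frac{3}{7}$ ($t = \left(- \frac{1}{7}\right) 3 = - \frac{3}{7} \approx -0.42857$)
$K{\left(H,b \right)} = 45 - 9 H b$ ($K{\left(H,b \right)} = 45 - 9 b H = 45 - 9 H b$)
$Z{\left(j \right)} = -49 - 45 j$ ($Z{\left(j \right)} = \left(\left(4 - 8\right) + 0\right) - \left(45 - 9 j \left(-5\right)\right) = \left(-4 + 0\right) - \left(45 + 45 j\right) = -4 - \left(45 + 45 j\right) = -49 - 45 j$)
$\left(-2\right) 11 \left(Z{\left(t \right)} + 98\right) = \left(-2\right) 11 \left(\left(-49 - - \frac{135}{7}\right) + 98\right) = - 22 \left(\left(-49 + \frac{135}{7}\right) + 98\right) = - 22 \left(- \frac{208}{7} + 98\right) = \left(-22\right) \frac{478}{7} = - \frac{10516}{7}$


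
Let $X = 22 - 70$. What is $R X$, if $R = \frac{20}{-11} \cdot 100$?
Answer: $\frac{96000}{11} \approx 8727.3$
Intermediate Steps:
$R = - \frac{2000}{11}$ ($R = 20 \left(- \frac{1}{11}\right) 100 = \left(- \frac{20}{11}\right) 100 = - \frac{2000}{11} \approx -181.82$)
$X = -48$
$R X = \left(- \frac{2000}{11}\right) \left(-48\right) = \frac{96000}{11}$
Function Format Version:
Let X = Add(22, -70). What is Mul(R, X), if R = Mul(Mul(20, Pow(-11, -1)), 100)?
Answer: Rational(96000, 11) ≈ 8727.3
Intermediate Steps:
R = Rational(-2000, 11) (R = Mul(Mul(20, Rational(-1, 11)), 100) = Mul(Rational(-20, 11), 100) = Rational(-2000, 11) ≈ -181.82)
X = -48
Mul(R, X) = Mul(Rational(-2000, 11), -48) = Rational(96000, 11)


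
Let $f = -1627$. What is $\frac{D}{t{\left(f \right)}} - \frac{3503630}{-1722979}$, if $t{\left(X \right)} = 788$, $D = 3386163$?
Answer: $\frac{5837048600017}{1357707452} \approx 4299.2$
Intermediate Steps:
$\frac{D}{t{\left(f \right)}} - \frac{3503630}{-1722979} = \frac{3386163}{788} - \frac{3503630}{-1722979} = 3386163 \cdot \frac{1}{788} - - \frac{3503630}{1722979} = \frac{3386163}{788} + \frac{3503630}{1722979} = \frac{5837048600017}{1357707452}$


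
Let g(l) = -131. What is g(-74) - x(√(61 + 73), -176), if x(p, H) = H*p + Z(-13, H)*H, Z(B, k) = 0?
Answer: -131 + 176*√134 ≈ 1906.3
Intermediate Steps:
x(p, H) = H*p (x(p, H) = H*p + 0*H = H*p + 0 = H*p)
g(-74) - x(√(61 + 73), -176) = -131 - (-176)*√(61 + 73) = -131 - (-176)*√134 = -131 + 176*√134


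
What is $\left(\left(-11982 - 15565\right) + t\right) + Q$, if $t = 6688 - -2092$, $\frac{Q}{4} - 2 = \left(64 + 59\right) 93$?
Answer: $26997$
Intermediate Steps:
$Q = 45764$ ($Q = 8 + 4 \left(64 + 59\right) 93 = 8 + 4 \cdot 123 \cdot 93 = 8 + 4 \cdot 11439 = 8 + 45756 = 45764$)
$t = 8780$ ($t = 6688 + 2092 = 8780$)
$\left(\left(-11982 - 15565\right) + t\right) + Q = \left(\left(-11982 - 15565\right) + 8780\right) + 45764 = \left(-27547 + 8780\right) + 45764 = -18767 + 45764 = 26997$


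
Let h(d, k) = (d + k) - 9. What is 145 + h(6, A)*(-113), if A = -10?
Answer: 1614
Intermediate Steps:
h(d, k) = -9 + d + k
145 + h(6, A)*(-113) = 145 + (-9 + 6 - 10)*(-113) = 145 - 13*(-113) = 145 + 1469 = 1614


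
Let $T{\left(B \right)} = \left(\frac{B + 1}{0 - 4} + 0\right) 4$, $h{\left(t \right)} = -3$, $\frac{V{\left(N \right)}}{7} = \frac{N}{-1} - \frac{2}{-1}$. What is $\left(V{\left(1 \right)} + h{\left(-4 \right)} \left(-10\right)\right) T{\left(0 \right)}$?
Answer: $-37$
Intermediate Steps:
$V{\left(N \right)} = 14 - 7 N$ ($V{\left(N \right)} = 7 \left(\frac{N}{-1} - \frac{2}{-1}\right) = 7 \left(N \left(-1\right) - -2\right) = 7 \left(- N + 2\right) = 7 \left(2 - N\right) = 14 - 7 N$)
$T{\left(B \right)} = -1 - B$ ($T{\left(B \right)} = \left(\frac{1 + B}{-4} + 0\right) 4 = \left(\left(1 + B\right) \left(- \frac{1}{4}\right) + 0\right) 4 = \left(\left(- \frac{1}{4} - \frac{B}{4}\right) + 0\right) 4 = \left(- \frac{1}{4} - \frac{B}{4}\right) 4 = -1 - B$)
$\left(V{\left(1 \right)} + h{\left(-4 \right)} \left(-10\right)\right) T{\left(0 \right)} = \left(\left(14 - 7\right) - -30\right) \left(-1 - 0\right) = \left(\left(14 - 7\right) + 30\right) \left(-1 + 0\right) = \left(7 + 30\right) \left(-1\right) = 37 \left(-1\right) = -37$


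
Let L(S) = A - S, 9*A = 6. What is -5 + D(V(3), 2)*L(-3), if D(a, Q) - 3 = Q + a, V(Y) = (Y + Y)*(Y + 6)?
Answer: 634/3 ≈ 211.33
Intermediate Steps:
A = 2/3 (A = (1/9)*6 = 2/3 ≈ 0.66667)
V(Y) = 2*Y*(6 + Y) (V(Y) = (2*Y)*(6 + Y) = 2*Y*(6 + Y))
D(a, Q) = 3 + Q + a (D(a, Q) = 3 + (Q + a) = 3 + Q + a)
L(S) = 2/3 - S
-5 + D(V(3), 2)*L(-3) = -5 + (3 + 2 + 2*3*(6 + 3))*(2/3 - 1*(-3)) = -5 + (3 + 2 + 2*3*9)*(2/3 + 3) = -5 + (3 + 2 + 54)*(11/3) = -5 + 59*(11/3) = -5 + 649/3 = 634/3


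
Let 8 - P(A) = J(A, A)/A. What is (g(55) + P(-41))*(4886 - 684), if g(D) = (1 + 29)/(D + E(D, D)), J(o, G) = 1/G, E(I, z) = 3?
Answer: 1744577956/48749 ≈ 35787.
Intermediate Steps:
P(A) = 8 - 1/A² (P(A) = 8 - 1/(A*A) = 8 - 1/A²)
g(D) = 30/(3 + D) (g(D) = (1 + 29)/(D + 3) = 30/(3 + D))
(g(55) + P(-41))*(4886 - 684) = (30/(3 + 55) + (8 - 1/(-41)²))*(4886 - 684) = (30/58 + (8 - 1*1/1681))*4202 = (30*(1/58) + (8 - 1/1681))*4202 = (15/29 + 13447/1681)*4202 = (415178/48749)*4202 = 1744577956/48749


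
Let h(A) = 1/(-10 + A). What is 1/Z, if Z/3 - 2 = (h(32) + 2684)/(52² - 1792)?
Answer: 6688/99177 ≈ 0.067435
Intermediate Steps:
Z = 99177/6688 (Z = 6 + 3*((1/(-10 + 32) + 2684)/(52² - 1792)) = 6 + 3*((1/22 + 2684)/(2704 - 1792)) = 6 + 3*((1/22 + 2684)/912) = 6 + 3*((59049/22)*(1/912)) = 6 + 3*(19683/6688) = 6 + 59049/6688 = 99177/6688 ≈ 14.829)
1/Z = 1/(99177/6688) = 6688/99177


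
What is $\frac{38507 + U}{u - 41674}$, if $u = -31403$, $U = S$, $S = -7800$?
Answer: $- \frac{30707}{73077} \approx -0.4202$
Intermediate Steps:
$U = -7800$
$\frac{38507 + U}{u - 41674} = \frac{38507 - 7800}{-31403 - 41674} = \frac{30707}{-73077} = 30707 \left(- \frac{1}{73077}\right) = - \frac{30707}{73077}$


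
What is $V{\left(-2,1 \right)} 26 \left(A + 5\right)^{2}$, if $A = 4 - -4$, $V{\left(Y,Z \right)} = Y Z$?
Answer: $-8788$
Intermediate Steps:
$A = 8$ ($A = 4 + 4 = 8$)
$V{\left(-2,1 \right)} 26 \left(A + 5\right)^{2} = \left(-2\right) 1 \cdot 26 \left(8 + 5\right)^{2} = \left(-2\right) 26 \cdot 13^{2} = \left(-52\right) 169 = -8788$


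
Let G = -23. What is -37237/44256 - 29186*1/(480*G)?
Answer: 3057497/1696480 ≈ 1.8023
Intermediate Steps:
-37237/44256 - 29186*1/(480*G) = -37237/44256 - 29186/((16*(-23))*30) = -37237*1/44256 - 29186/((-368*30)) = -37237/44256 - 29186/(-11040) = -37237/44256 - 29186*(-1/11040) = -37237/44256 + 14593/5520 = 3057497/1696480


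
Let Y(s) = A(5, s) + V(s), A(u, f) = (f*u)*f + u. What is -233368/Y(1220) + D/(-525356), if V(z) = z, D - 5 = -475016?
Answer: 3413012471467/3910342913100 ≈ 0.87282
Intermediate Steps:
D = -475011 (D = 5 - 475016 = -475011)
A(u, f) = u + u*f² (A(u, f) = u*f² + u = u + u*f²)
Y(s) = 5 + s + 5*s² (Y(s) = 5*(1 + s²) + s = (5 + 5*s²) + s = 5 + s + 5*s²)
-233368/Y(1220) + D/(-525356) = -233368/(5 + 1220 + 5*1220²) - 475011/(-525356) = -233368/(5 + 1220 + 5*1488400) - 475011*(-1/525356) = -233368/(5 + 1220 + 7442000) + 475011/525356 = -233368/7443225 + 475011/525356 = 3413012471467/3910342913100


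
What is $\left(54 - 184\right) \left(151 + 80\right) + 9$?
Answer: $-30021$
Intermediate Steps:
$\left(54 - 184\right) \left(151 + 80\right) + 9 = \left(-130\right) 231 + 9 = -30030 + 9 = -30021$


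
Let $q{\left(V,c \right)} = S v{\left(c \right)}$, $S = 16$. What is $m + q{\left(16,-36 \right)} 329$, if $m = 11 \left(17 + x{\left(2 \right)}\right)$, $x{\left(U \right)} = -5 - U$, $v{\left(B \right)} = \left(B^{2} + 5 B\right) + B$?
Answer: $5685230$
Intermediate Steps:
$v{\left(B \right)} = B^{2} + 6 B$
$q{\left(V,c \right)} = 16 c \left(6 + c\right)$
$m = 110$ ($m = 11 \left(17 - 7\right) = 11 \cdot 10 = 110$)
$m + q{\left(16,-36 \right)} 329 = 110 + 16 \left(-36\right) \left(6 - 36\right) 329 = 110 + 16 \left(-36\right) \left(-30\right) 329 = 110 + 17280 \cdot 329 = 110 + 5685120 = 5685230$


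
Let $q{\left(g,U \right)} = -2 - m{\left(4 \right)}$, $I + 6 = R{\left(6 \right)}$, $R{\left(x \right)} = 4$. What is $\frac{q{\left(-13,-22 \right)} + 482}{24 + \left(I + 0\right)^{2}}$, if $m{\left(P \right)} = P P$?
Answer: $\frac{116}{7} \approx 16.571$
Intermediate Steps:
$I = -2$ ($I = -6 + 4 = -2$)
$m{\left(P \right)} = P^{2}$
$q{\left(g,U \right)} = -18$ ($q{\left(g,U \right)} = -2 - 4^{2} = -2 - 16 = -18$)
$\frac{q{\left(-13,-22 \right)} + 482}{24 + \left(I + 0\right)^{2}} = \frac{-18 + 482}{24 + \left(-2 + 0\right)^{2}} = \frac{464}{24 + \left(-2\right)^{2}} = \frac{464}{24 + 4} = \frac{464}{28} = 464 \cdot \frac{1}{28} = \frac{116}{7}$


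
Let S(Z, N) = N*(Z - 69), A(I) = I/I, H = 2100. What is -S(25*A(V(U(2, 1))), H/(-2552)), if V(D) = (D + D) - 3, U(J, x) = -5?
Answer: -1050/29 ≈ -36.207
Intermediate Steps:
V(D) = -3 + 2*D (V(D) = 2*D - 3 = -3 + 2*D)
A(I) = 1
S(Z, N) = N*(-69 + Z)
-S(25*A(V(U(2, 1))), H/(-2552)) = -2100/(-2552)*(-69 + 25*1) = -2100*(-1/2552)*(-69 + 25) = -(-525)*(-44)/638 = -1*1050/29 = -1050/29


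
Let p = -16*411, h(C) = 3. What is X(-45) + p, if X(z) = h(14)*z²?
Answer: -501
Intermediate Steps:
p = -6576
X(z) = 3*z²
X(-45) + p = 3*(-45)² - 6576 = 3*2025 - 6576 = 6075 - 6576 = -501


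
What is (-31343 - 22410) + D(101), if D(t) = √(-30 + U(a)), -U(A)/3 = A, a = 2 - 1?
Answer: -53753 + I*√33 ≈ -53753.0 + 5.7446*I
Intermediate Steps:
a = 1
U(A) = -3*A
D(t) = I*√33 (D(t) = √(-30 - 3*1) = √(-30 - 3) = √(-33) = I*√33)
(-31343 - 22410) + D(101) = (-31343 - 22410) + I*√33 = -53753 + I*√33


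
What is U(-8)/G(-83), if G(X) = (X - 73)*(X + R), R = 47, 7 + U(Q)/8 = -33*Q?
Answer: 257/702 ≈ 0.36610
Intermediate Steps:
U(Q) = -56 - 264*Q (U(Q) = -56 + 8*(-33*Q) = -56 - 264*Q)
G(X) = (-73 + X)*(47 + X) (G(X) = (X - 73)*(X + 47) = (-73 + X)*(47 + X))
U(-8)/G(-83) = (-56 - 264*(-8))/(-3431 + (-83)² - 26*(-83)) = (-56 + 2112)/(-3431 + 6889 + 2158) = 2056/5616 = 2056*(1/5616) = 257/702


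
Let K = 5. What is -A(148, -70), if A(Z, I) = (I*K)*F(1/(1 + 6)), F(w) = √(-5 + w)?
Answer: 50*I*√238 ≈ 771.36*I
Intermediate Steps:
A(Z, I) = 5*I*I*√238/7 (A(Z, I) = (I*5)*√(-5 + 1/(1 + 6)) = (5*I)*√(-5 + 1/7) = (5*I)*√(-5 + ⅐) = (5*I)*√(-34/7) = (5*I)*(I*√238/7) = 5*I*I*√238/7)
-A(148, -70) = -5*I*(-70)*√238/7 = -(-50)*I*√238 = 50*I*√238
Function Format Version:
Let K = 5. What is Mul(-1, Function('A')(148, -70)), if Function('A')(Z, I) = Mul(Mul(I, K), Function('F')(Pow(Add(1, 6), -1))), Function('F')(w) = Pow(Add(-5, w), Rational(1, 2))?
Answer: Mul(50, I, Pow(238, Rational(1, 2))) ≈ Mul(771.36, I)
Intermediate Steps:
Function('A')(Z, I) = Mul(Rational(5, 7), I, I, Pow(238, Rational(1, 2))) (Function('A')(Z, I) = Mul(Mul(I, 5), Pow(Add(-5, Pow(Add(1, 6), -1)), Rational(1, 2))) = Mul(Mul(5, I), Pow(Add(-5, Pow(7, -1)), Rational(1, 2))) = Mul(Mul(5, I), Pow(Add(-5, Rational(1, 7)), Rational(1, 2))) = Mul(Mul(5, I), Pow(Rational(-34, 7), Rational(1, 2))) = Mul(Mul(5, I), Mul(Rational(1, 7), I, Pow(238, Rational(1, 2)))) = Mul(Rational(5, 7), I, I, Pow(238, Rational(1, 2))))
Mul(-1, Function('A')(148, -70)) = Mul(-1, Mul(Rational(5, 7), I, -70, Pow(238, Rational(1, 2)))) = Mul(-1, Mul(-50, I, Pow(238, Rational(1, 2)))) = Mul(50, I, Pow(238, Rational(1, 2)))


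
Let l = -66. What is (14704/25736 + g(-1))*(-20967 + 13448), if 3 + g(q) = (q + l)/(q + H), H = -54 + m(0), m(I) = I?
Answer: 1610389344/176935 ≈ 9101.6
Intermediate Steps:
H = -54 (H = -54 + 0 = -54)
g(q) = -3 + (-66 + q)/(-54 + q) (g(q) = -3 + (q - 66)/(q - 54) = -3 + (-66 + q)/(-54 + q))
(14704/25736 + g(-1))*(-20967 + 13448) = (14704/25736 + 2*(48 - 1*(-1))/(-54 - 1))*(-20967 + 13448) = (14704*(1/25736) + 2*(48 + 1)/(-55))*(-7519) = (1838/3217 + 2*(-1/55)*49)*(-7519) = (1838/3217 - 98/55)*(-7519) = -214176/176935*(-7519) = 1610389344/176935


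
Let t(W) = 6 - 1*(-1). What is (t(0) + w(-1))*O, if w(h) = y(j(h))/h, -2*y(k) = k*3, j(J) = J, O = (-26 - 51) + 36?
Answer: -451/2 ≈ -225.50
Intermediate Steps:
O = -41 (O = -77 + 36 = -41)
t(W) = 7 (t(W) = 6 + 1 = 7)
y(k) = -3*k/2 (y(k) = -k*3/2 = -3*k/2)
w(h) = -3/2 (w(h) = (-3*h/2)/h = -3/2)
(t(0) + w(-1))*O = (7 - 3/2)*(-41) = (11/2)*(-41) = -451/2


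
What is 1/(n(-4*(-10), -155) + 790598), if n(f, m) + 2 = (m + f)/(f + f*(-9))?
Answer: 64/50598167 ≈ 1.2649e-6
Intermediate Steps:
n(f, m) = -2 - (f + m)/(8*f) (n(f, m) = -2 + (m + f)/(f + f*(-9)) = -2 + (f + m)/(f - 9*f) = -2 + (f + m)/((-8*f)) = -2 + (f + m)*(-1/(8*f)) = -2 - (f + m)/(8*f))
1/(n(-4*(-10), -155) + 790598) = 1/((-1*(-155) - (-68)*(-10))/(8*((-4*(-10)))) + 790598) = 1/((1/8)*(155 - 17*40)/40 + 790598) = 1/((1/8)*(1/40)*(155 - 680) + 790598) = 1/((1/8)*(1/40)*(-525) + 790598) = 1/(-105/64 + 790598) = 1/(50598167/64) = 64/50598167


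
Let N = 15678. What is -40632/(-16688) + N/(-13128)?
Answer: 2831067/2282084 ≈ 1.2406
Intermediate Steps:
-40632/(-16688) + N/(-13128) = -40632/(-16688) + 15678/(-13128) = -40632*(-1/16688) + 15678*(-1/13128) = 5079/2086 - 2613/2188 = 2831067/2282084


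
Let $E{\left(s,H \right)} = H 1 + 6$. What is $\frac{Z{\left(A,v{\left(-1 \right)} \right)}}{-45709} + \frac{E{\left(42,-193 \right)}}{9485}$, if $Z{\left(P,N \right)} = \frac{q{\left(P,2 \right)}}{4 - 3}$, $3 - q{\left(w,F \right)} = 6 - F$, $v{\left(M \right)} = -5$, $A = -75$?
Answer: $- \frac{8538098}{433549865} \approx -0.019693$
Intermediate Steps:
$q{\left(w,F \right)} = -3 + F$ ($q{\left(w,F \right)} = 3 - \left(6 - F\right) = 3 + \left(-6 + F\right) = -3 + F$)
$Z{\left(P,N \right)} = -1$ ($Z{\left(P,N \right)} = \frac{-3 + 2}{4 - 3} = 1^{-1} \left(-1\right) = 1 \left(-1\right) = -1$)
$E{\left(s,H \right)} = 6 + H$ ($E{\left(s,H \right)} = H + 6 = 6 + H$)
$\frac{Z{\left(A,v{\left(-1 \right)} \right)}}{-45709} + \frac{E{\left(42,-193 \right)}}{9485} = - \frac{1}{-45709} + \frac{6 - 193}{9485} = \left(-1\right) \left(- \frac{1}{45709}\right) - \frac{187}{9485} = \frac{1}{45709} - \frac{187}{9485} = - \frac{8538098}{433549865}$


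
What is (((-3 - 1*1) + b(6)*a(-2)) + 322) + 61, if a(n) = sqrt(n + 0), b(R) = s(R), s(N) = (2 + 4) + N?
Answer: 379 + 12*I*sqrt(2) ≈ 379.0 + 16.971*I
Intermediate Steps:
s(N) = 6 + N
b(R) = 6 + R
a(n) = sqrt(n)
(((-3 - 1*1) + b(6)*a(-2)) + 322) + 61 = (((-3 - 1*1) + (6 + 6)*sqrt(-2)) + 322) + 61 = (((-3 - 1) + 12*(I*sqrt(2))) + 322) + 61 = ((-4 + 12*I*sqrt(2)) + 322) + 61 = (318 + 12*I*sqrt(2)) + 61 = 379 + 12*I*sqrt(2)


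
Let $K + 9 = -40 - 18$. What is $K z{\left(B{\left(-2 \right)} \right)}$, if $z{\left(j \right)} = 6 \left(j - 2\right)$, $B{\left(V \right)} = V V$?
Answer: $-804$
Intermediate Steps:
$B{\left(V \right)} = V^{2}$
$K = -67$ ($K = -9 - 58 = -67$)
$z{\left(j \right)} = -12 + 6 j$ ($z{\left(j \right)} = 6 \left(-2 + j\right) = -12 + 6 j$)
$K z{\left(B{\left(-2 \right)} \right)} = - 67 \left(-12 + 6 \left(-2\right)^{2}\right) = - 67 \left(-12 + 6 \cdot 4\right) = - 67 \left(-12 + 24\right) = \left(-67\right) 12 = -804$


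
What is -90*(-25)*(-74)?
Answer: -166500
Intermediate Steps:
-90*(-25)*(-74) = 2250*(-74) = -166500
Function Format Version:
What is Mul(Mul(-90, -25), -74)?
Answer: -166500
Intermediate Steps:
Mul(Mul(-90, -25), -74) = Mul(2250, -74) = -166500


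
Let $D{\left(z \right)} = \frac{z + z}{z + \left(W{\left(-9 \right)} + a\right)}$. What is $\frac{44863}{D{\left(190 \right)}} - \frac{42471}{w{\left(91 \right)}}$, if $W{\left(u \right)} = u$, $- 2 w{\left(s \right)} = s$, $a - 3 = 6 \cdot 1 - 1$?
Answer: $\frac{61836669}{2660} \approx 23247.0$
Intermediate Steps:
$a = 8$ ($a = 3 + \left(6 \cdot 1 - 1\right) = 3 + \left(6 - 1\right) = 3 + 5 = 8$)
$w{\left(s \right)} = - \frac{s}{2}$
$D{\left(z \right)} = \frac{2 z}{-1 + z}$ ($D{\left(z \right)} = \frac{z + z}{z + \left(-9 + 8\right)} = \frac{2 z}{z - 1} = \frac{2 z}{-1 + z}$)
$\frac{44863}{D{\left(190 \right)}} - \frac{42471}{w{\left(91 \right)}} = \frac{44863}{2 \cdot 190 \frac{1}{-1 + 190}} - \frac{42471}{\left(- \frac{1}{2}\right) 91} = \frac{44863}{2 \cdot 190 \cdot \frac{1}{189}} - \frac{42471}{- \frac{91}{2}} = \frac{44863}{2 \cdot 190 \cdot \frac{1}{189}} - - \frac{6534}{7} = \frac{44863}{\frac{380}{189}} + \frac{6534}{7} = 44863 \cdot \frac{189}{380} + \frac{6534}{7} = \frac{8479107}{380} + \frac{6534}{7} = \frac{61836669}{2660}$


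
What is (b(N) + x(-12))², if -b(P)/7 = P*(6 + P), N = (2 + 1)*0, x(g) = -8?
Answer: 64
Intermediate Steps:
N = 0 (N = 3*0 = 0)
b(P) = -7*P*(6 + P)
(b(N) + x(-12))² = (-7*0*(6 + 0) - 8)² = (-7*0*6 - 8)² = (0 - 8)² = (-8)² = 64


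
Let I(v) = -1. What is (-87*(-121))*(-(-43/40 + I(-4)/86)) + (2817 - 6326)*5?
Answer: -10502437/1720 ≈ -6106.1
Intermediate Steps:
(-87*(-121))*(-(-43/40 + I(-4)/86)) + (2817 - 6326)*5 = (-87*(-121))*(-(-43/40 - 1/86)) + (2817 - 6326)*5 = 10527*(-(-43*1/40 - 1*1/86)) - 3509*5 = 10527*(-(-43/40 - 1/86)) - 17545 = 10527*(-1*(-1869/1720)) - 17545 = 10527*(1869/1720) - 17545 = 19674963/1720 - 17545 = -10502437/1720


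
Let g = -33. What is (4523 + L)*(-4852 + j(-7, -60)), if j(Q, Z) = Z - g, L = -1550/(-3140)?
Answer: -6930019383/314 ≈ -2.2070e+7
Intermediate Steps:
L = 155/314 (L = -1550*(-1/3140) = 155/314 ≈ 0.49363)
j(Q, Z) = 33 + Z (j(Q, Z) = Z - 1*(-33) = Z + 33 = 33 + Z)
(4523 + L)*(-4852 + j(-7, -60)) = (4523 + 155/314)*(-4852 + (33 - 60)) = 1420377*(-4852 - 27)/314 = (1420377/314)*(-4879) = -6930019383/314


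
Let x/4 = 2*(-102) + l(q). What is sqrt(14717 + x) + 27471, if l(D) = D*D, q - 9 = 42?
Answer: 27471 + sqrt(24305) ≈ 27627.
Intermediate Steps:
q = 51 (q = 9 + 42 = 51)
l(D) = D**2
x = 9588 (x = 4*(2*(-102) + 51**2) = 4*(-204 + 2601) = 4*2397 = 9588)
sqrt(14717 + x) + 27471 = sqrt(14717 + 9588) + 27471 = sqrt(24305) + 27471 = 27471 + sqrt(24305)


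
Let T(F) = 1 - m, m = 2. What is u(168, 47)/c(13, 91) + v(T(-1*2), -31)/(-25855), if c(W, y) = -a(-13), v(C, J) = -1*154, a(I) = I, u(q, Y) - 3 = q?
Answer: 4423207/336115 ≈ 13.160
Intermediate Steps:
u(q, Y) = 3 + q
T(F) = -1 (T(F) = 1 - 1*2 = 1 - 2 = -1)
v(C, J) = -154
c(W, y) = 13 (c(W, y) = -1*(-13) = 13)
u(168, 47)/c(13, 91) + v(T(-1*2), -31)/(-25855) = (3 + 168)/13 - 154/(-25855) = 171*(1/13) - 154*(-1/25855) = 171/13 + 154/25855 = 4423207/336115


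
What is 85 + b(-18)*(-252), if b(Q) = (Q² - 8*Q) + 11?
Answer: -120623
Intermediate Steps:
b(Q) = 11 + Q² - 8*Q
85 + b(-18)*(-252) = 85 + (11 + (-18)² - 8*(-18))*(-252) = 85 + (11 + 324 + 144)*(-252) = 85 + 479*(-252) = 85 - 120708 = -120623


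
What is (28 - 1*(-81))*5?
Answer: 545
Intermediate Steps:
(28 - 1*(-81))*5 = (28 + 81)*5 = 109*5 = 545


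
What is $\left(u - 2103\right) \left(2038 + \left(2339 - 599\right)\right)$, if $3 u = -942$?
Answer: $-9131426$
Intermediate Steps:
$u = -314$ ($u = \frac{1}{3} \left(-942\right) = -314$)
$\left(u - 2103\right) \left(2038 + \left(2339 - 599\right)\right) = \left(-314 - 2103\right) \left(2038 + \left(2339 - 599\right)\right) = - 2417 \left(2038 + \left(2339 - 599\right)\right) = - 2417 \left(2038 + 1740\right) = \left(-2417\right) 3778 = -9131426$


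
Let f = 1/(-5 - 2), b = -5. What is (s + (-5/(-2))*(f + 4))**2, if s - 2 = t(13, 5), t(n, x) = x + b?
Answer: 26569/196 ≈ 135.56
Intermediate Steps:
f = -1/7 (f = 1/(-7) = -1/7 ≈ -0.14286)
t(n, x) = -5 + x (t(n, x) = x - 5 = -5 + x)
s = 2 (s = 2 + (-5 + 5) = 2 + 0 = 2)
(s + (-5/(-2))*(f + 4))**2 = (2 + (-5/(-2))*(-1/7 + 4))**2 = (2 - 5*(-1/2)*(27/7))**2 = (2 + (5/2)*(27/7))**2 = (2 + 135/14)**2 = (163/14)**2 = 26569/196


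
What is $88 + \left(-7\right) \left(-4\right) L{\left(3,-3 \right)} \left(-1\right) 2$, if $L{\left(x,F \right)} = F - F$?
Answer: $88$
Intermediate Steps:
$L{\left(x,F \right)} = 0$
$88 + \left(-7\right) \left(-4\right) L{\left(3,-3 \right)} \left(-1\right) 2 = 88 + \left(-7\right) \left(-4\right) 0 \left(-1\right) 2 = 88 + 28 \cdot 0 \cdot 2 = 88 + 28 \cdot 0 = 88 + 0 = 88$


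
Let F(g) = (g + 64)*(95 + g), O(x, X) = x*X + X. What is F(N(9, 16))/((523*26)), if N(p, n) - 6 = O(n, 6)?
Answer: 17458/6799 ≈ 2.5677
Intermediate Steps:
O(x, X) = X + X*x (O(x, X) = X*x + X = X + X*x)
N(p, n) = 12 + 6*n (N(p, n) = 6 + 6*(1 + n) = 6 + (6 + 6*n) = 12 + 6*n)
F(g) = (64 + g)*(95 + g)
F(N(9, 16))/((523*26)) = (6080 + (12 + 6*16)² + 159*(12 + 6*16))/((523*26)) = (6080 + (12 + 96)² + 159*(12 + 96))/13598 = (6080 + 108² + 159*108)*(1/13598) = (6080 + 11664 + 17172)*(1/13598) = 34916*(1/13598) = 17458/6799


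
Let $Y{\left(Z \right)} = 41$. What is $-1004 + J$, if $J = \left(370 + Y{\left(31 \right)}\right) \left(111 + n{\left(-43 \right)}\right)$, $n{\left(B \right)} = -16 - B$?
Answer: $55714$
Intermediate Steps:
$J = 56718$ ($J = \left(370 + 41\right) \left(111 - -27\right) = 411 \left(111 + \left(-16 + 43\right)\right) = 411 \left(111 + 27\right) = 411 \cdot 138 = 56718$)
$-1004 + J = -1004 + 56718 = 55714$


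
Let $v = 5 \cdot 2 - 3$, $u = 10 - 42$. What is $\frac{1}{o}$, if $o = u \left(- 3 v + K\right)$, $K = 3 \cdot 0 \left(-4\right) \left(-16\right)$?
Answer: $\frac{1}{672} \approx 0.0014881$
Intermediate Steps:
$u = -32$
$v = 7$ ($v = 10 - 3 = 7$)
$K = 0$ ($K = 0 \left(-4\right) \left(-16\right) = 0 \left(-16\right) = 0$)
$o = 672$ ($o = - 32 \left(\left(-3\right) 7 + 0\right) = - 32 \left(-21 + 0\right) = \left(-32\right) \left(-21\right) = 672$)
$\frac{1}{o} = \frac{1}{672}$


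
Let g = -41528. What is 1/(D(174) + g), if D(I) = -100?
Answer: -1/41628 ≈ -2.4022e-5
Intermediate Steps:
1/(D(174) + g) = 1/(-100 - 41528) = 1/(-41628) = -1/41628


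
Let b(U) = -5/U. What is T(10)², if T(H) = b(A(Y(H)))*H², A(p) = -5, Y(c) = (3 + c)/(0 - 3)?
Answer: 10000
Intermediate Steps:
Y(c) = -1 - c/3 (Y(c) = (3 + c)/(-3) = (3 + c)*(-⅓) = -1 - c/3)
T(H) = H² (T(H) = (-5/(-5))*H² = (-5*(-⅕))*H² = 1*H² = H²)
T(10)² = (10²)² = 100² = 10000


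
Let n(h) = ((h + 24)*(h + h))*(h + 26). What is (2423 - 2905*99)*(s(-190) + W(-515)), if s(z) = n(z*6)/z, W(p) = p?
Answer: -4254245230756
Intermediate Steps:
n(h) = 2*h*(24 + h)*(26 + h) (n(h) = ((24 + h)*(2*h))*(26 + h) = (2*h*(24 + h))*(26 + h) = 2*h*(24 + h)*(26 + h))
s(z) = 7488 + 432*z² + 3600*z (s(z) = (2*(z*6)*(624 + (z*6)² + 50*(z*6)))/z = (2*(6*z)*(624 + (6*z)² + 50*(6*z)))/z = (2*(6*z)*(624 + 36*z² + 300*z))/z = (12*z*(624 + 36*z² + 300*z))/z = 7488 + 432*z² + 3600*z)
(2423 - 2905*99)*(s(-190) + W(-515)) = (2423 - 2905*99)*((7488 + 432*(-190)² + 3600*(-190)) - 515) = (2423 - 287595)*((7488 + 432*36100 - 684000) - 515) = -285172*((7488 + 15595200 - 684000) - 515) = -285172*(14918688 - 515) = -285172*14918173 = -4254245230756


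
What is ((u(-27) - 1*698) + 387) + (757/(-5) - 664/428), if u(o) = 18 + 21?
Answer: -227349/535 ≈ -424.95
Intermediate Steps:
u(o) = 39
((u(-27) - 1*698) + 387) + (757/(-5) - 664/428) = ((39 - 1*698) + 387) + (757/(-5) - 664/428) = ((39 - 698) + 387) + (757*(-⅕) - 664*1/428) = (-659 + 387) + (-757/5 - 166/107) = -272 - 81829/535 = -227349/535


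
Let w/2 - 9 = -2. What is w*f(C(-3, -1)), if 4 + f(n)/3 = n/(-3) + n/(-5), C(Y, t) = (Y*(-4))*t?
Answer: 504/5 ≈ 100.80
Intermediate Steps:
w = 14 (w = 18 + 2*(-2) = 18 - 4 = 14)
C(Y, t) = -4*Y*t (C(Y, t) = (-4*Y)*t = -4*Y*t)
f(n) = -12 - 8*n/5 (f(n) = -12 + 3*(n/(-3) + n/(-5)) = -12 + 3*(n*(-⅓) + n*(-⅕)) = -12 + 3*(-n/3 - n/5) = -12 + 3*(-8*n/15) = -12 - 8*n/5)
w*f(C(-3, -1)) = 14*(-12 - (-32)*(-3)*(-1)/5) = 14*(-12 - 8/5*(-12)) = 14*(-12 + 96/5) = 14*(36/5) = 504/5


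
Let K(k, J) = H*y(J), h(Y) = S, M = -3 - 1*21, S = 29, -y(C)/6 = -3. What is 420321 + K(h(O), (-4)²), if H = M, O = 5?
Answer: 419889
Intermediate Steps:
y(C) = 18 (y(C) = -6*(-3) = 18)
M = -24 (M = -3 - 21 = -24)
h(Y) = 29
H = -24
K(k, J) = -432 (K(k, J) = -24*18 = -432)
420321 + K(h(O), (-4)²) = 420321 - 432 = 419889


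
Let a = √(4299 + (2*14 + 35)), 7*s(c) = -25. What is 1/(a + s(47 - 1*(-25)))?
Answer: 175/213113 + 49*√4362/213113 ≈ 0.016007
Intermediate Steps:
s(c) = -25/7 (s(c) = (⅐)*(-25) = -25/7)
a = √4362 (a = √(4299 + (28 + 35)) = √(4299 + 63) = √4362 ≈ 66.045)
1/(a + s(47 - 1*(-25))) = 1/(√4362 - 25/7) = 1/(-25/7 + √4362)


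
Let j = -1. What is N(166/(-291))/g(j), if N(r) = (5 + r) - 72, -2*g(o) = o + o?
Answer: -19663/291 ≈ -67.570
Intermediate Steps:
g(o) = -o (g(o) = -(o + o)/2 = -o)
N(r) = -67 + r
N(166/(-291))/g(j) = (-67 + 166/(-291))/((-1*(-1))) = (-67 + 166*(-1/291))/1 = (-67 - 166/291)*1 = -19663/291*1 = -19663/291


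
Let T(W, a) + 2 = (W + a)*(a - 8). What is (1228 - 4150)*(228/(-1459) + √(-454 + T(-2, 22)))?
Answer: 666216/1459 - 11688*I*√11 ≈ 456.63 - 38765.0*I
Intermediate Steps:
T(W, a) = -2 + (-8 + a)*(W + a) (T(W, a) = -2 + (W + a)*(a - 8) = -2 + (W + a)*(-8 + a) = -2 + (-8 + a)*(W + a))
(1228 - 4150)*(228/(-1459) + √(-454 + T(-2, 22))) = (1228 - 4150)*(228/(-1459) + √(-454 + (-2 + 22² - 8*(-2) - 8*22 - 2*22))) = -2922*(228*(-1/1459) + √(-454 + (-2 + 484 + 16 - 176 - 44))) = -2922*(-228/1459 + √(-454 + 278)) = -2922*(-228/1459 + √(-176)) = -2922*(-228/1459 + 4*I*√11) = 666216/1459 - 11688*I*√11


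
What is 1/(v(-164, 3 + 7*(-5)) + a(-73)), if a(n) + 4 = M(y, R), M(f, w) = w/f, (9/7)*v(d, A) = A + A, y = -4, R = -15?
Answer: -36/1801 ≈ -0.019989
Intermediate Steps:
v(d, A) = 14*A/9 (v(d, A) = 7*(A + A)/9 = 7*(2*A)/9 = 14*A/9)
a(n) = -¼ (a(n) = -4 - 15/(-4) = -4 - 15*(-¼) = -4 + 15/4 = -¼)
1/(v(-164, 3 + 7*(-5)) + a(-73)) = 1/(14*(3 + 7*(-5))/9 - ¼) = 1/(14*(3 - 35)/9 - ¼) = 1/((14/9)*(-32) - ¼) = 1/(-448/9 - ¼) = 1/(-1801/36) = -36/1801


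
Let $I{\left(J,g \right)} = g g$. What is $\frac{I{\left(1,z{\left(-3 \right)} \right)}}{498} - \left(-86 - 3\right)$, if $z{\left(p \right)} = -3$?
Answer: $\frac{14777}{166} \approx 89.018$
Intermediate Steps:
$I{\left(J,g \right)} = g^{2}$
$\frac{I{\left(1,z{\left(-3 \right)} \right)}}{498} - \left(-86 - 3\right) = \frac{\left(-3\right)^{2}}{498} - \left(-86 - 3\right) = 9 \cdot \frac{1}{498} - -89 = \frac{3}{166} + 89 = \frac{14777}{166}$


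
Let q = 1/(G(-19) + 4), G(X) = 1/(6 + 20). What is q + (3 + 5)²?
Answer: 6746/105 ≈ 64.248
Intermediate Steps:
G(X) = 1/26
q = 26/105 (q = 1/(1/26 + 4) = 1/(105/26) = 26/105 ≈ 0.24762)
q + (3 + 5)² = 26/105 + (3 + 5)² = 26/105 + 8² = 26/105 + 64 = 6746/105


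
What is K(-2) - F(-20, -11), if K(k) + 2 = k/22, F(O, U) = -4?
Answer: 21/11 ≈ 1.9091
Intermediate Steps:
K(k) = -2 + k/22
K(-2) - F(-20, -11) = (-2 + (1/22)*(-2)) - 1*(-4) = (-2 - 1/11) + 4 = -23/11 + 4 = 21/11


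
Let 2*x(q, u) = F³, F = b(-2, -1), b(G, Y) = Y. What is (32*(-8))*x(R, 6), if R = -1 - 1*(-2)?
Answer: 128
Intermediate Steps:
F = -1
R = 1 (R = -1 + 2 = 1)
x(q, u) = -½ (x(q, u) = (½)*(-1)³ = (½)*(-1) = -½)
(32*(-8))*x(R, 6) = (32*(-8))*(-½) = -256*(-½) = 128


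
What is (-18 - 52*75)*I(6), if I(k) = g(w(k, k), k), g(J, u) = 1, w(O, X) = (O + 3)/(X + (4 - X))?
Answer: -3918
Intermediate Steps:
w(O, X) = ¾ + O/4 (w(O, X) = (3 + O)/4 = (3 + O)*(¼) = ¾ + O/4)
I(k) = 1
(-18 - 52*75)*I(6) = (-18 - 52*75)*1 = (-18 - 3900)*1 = -3918*1 = -3918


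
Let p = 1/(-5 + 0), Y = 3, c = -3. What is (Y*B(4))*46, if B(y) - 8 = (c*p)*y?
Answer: 7176/5 ≈ 1435.2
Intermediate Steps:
p = -⅕ (p = 1/(-5) = -⅕ ≈ -0.20000)
B(y) = 8 + 3*y/5 (B(y) = 8 + (-3*(-⅕))*y = 8 + 3*y/5)
(Y*B(4))*46 = (3*(8 + (⅗)*4))*46 = (3*(8 + 12/5))*46 = (3*(52/5))*46 = (156/5)*46 = 7176/5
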